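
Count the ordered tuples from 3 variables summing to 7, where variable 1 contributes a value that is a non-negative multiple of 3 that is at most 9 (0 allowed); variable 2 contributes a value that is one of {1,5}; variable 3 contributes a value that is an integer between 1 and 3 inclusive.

The generating function for the choices is (1 + q^3 + q^6 + q^9)·(q + q^5)·(q + q^2 + q^3); the count is [q^7].
(1 + q^3 + q^6 + q^9) has coefficients 1,0,0,1,0,0,1,0 for degrees 0…7.
(q + q^5) has coefficients 0,1,0,0,0,1,0,0 for degrees 0…7.
Finally multiplying by (q + q^2 + q^3), the product of all factors after the first has coefficients 0,0,1,1,1,0,1,1 for degrees 0…7.
[q^7] = 1·1 + 1·1 + 1·0 = 2.

2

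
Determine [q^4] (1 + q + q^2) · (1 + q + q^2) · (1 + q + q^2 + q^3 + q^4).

(1 + q + q^2) has coefficients 1,1,1 for degrees 0…2.
(1 + q + q^2) has coefficients 1,1,1,0,0 for degrees 0…4.
Finally multiplying by (1 + q + q^2 + q^3 + q^4), the product of all factors after the first has coefficients 1,2,3,3,3 for degrees 0…4.
[q^4] = 1·3 + 1·3 + 1·3 = 9.

9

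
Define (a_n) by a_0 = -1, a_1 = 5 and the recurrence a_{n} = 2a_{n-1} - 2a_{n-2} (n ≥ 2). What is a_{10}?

The ordinary generating function has denominator 1 - 2q + 2q^2.
Iterating the recurrence: a_0,…,a_{10} = -1, 5, 12, 14, 4, -20, -48, -56, -16, 80, 192.

192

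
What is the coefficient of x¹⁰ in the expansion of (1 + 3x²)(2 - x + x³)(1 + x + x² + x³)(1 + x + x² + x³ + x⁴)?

7

(1 + 3x²) has coefficients 1,0,3 for degrees 0…2.
(2 - x + x³) has coefficients 2,-1,0,1,0,0,0,0,0,0,0 for degrees 0…10.
Multiplying by (1 + x + x² + x³) gives running coefficients 2,1,1,2,0,1,1,0,0,0,0 for degrees 0…10.
Finally multiplying by (1 + x + x² + x³ + x⁴), the product of all factors after the first has coefficients 2,3,4,6,6,5,5,4,2,2,1 for degrees 0…10.
[x¹⁰] = 1·1 + 3·2 = 7.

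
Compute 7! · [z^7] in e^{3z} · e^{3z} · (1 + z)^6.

The EGF product rule gives c_7 = Σ_{k_1+k_2+k_3=7} C(7; k_1,k_2,k_3) · ∏ g_i(k_i), where e^{3z} gives (3)^k; e^{3z} gives (3)^k; (1+z)^6 gives the falling factorial (6)_k.
g_1(k) for k = 0…7: 1, 3, 9, 27, 81, 243, 729, 2187.
g_2(k) for k = 0…7: 1, 3, 9, 27, 81, 243, 729, 2187.
g_3(k) for k = 0…7: 1, 6, 30, 120, 360, 720, 720, 0.
First combine the last two factors: h(k) = Σ_j C(k,j)·g_2(j)·g_3(k−j) for k = 0…7: 1, 9, 75, 579, 4149, 27693, 173007, 1017495.
c_7 = Σ_k C(7,k)·g_1(k)·h(7−k) = 1·1·1017495 + 7·3·173007 + 21·9·27693 + 35·27·4149 + 35·81·579 + 21·243·75 + 7·729·9 + 1·2187·1 = 1017495 + 3633147 + 5233977 + 3920805 + 1641465 + 382725 + 45927 + 2187 = 15877728.

15877728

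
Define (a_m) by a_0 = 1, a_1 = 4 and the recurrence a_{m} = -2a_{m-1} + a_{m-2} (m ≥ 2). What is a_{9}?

The ordinary generating function has denominator 1 + 2z - z^2.
Iterating the recurrence: a_0,…,a_{9} = 1, 4, -7, 18, -43, 104, -251, 606, -1463, 3532.

3532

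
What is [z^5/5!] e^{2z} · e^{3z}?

3125

The EGF product rule gives c_5 = Σ_{k_1+k_2=5} C(5; k_1,k_2) · ∏ g_i(k_i), where e^{2z} gives (2)^k; e^{3z} gives (3)^k.
g_1(k) for k = 0…5: 1, 2, 4, 8, 16, 32.
g_2(k) for k = 0…5: 1, 3, 9, 27, 81, 243.
c_5 = Σ_k C(5,k)·g_1(k)·g_2(5−k) = 1·1·243 + 5·2·81 + 10·4·27 + 10·8·9 + 5·16·3 + 1·32·1 = 243 + 810 + 1080 + 720 + 240 + 32 = 3125.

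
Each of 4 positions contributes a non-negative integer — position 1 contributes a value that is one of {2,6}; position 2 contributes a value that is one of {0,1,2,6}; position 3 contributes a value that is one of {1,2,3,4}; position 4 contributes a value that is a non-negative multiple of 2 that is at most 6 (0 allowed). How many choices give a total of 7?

The generating function for the choices is (z^2 + z^6)·(1 + z + z^2 + z^6)·(z + z^2 + z^3 + z^4)·(1 + z^2 + z^4 + z^6); the count is [z^7].
(z^2 + z^6) has coefficients 0,0,1,0,0,0,1 for degrees 0…6.
(1 + z + z^2 + z^6) has coefficients 1,1,1,0,0,0,1,0 for degrees 0…7.
Multiplying by (z + z^2 + z^3 + z^4) gives running coefficients 0,1,2,3,3,2,1,1 for degrees 0…7.
Finally multiplying by (1 + z^2 + z^4 + z^6), the product of all factors after the first has coefficients 0,1,2,4,5,6,6,7 for degrees 0…7.
[z^7] = 1·6 + 1·1 = 7.

7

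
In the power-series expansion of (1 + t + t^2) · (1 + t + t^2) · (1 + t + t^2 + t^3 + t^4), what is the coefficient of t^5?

(1 + t + t^2) has coefficients 1,1,1 for degrees 0…2.
(1 + t + t^2) has coefficients 1,1,1,0,0,0 for degrees 0…5.
Finally multiplying by (1 + t + t^2 + t^3 + t^4), the product of all factors after the first has coefficients 1,2,3,3,3,2 for degrees 0…5.
[t^5] = 1·2 + 1·3 + 1·3 = 8.

8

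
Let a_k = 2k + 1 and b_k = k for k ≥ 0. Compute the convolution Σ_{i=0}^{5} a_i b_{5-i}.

This is [x^5] in the product of the two ordinary generating functions.
Σ = 1·5 + 3·4 + 5·3 + 7·2 + 9·1 + 11·0 = 55.

55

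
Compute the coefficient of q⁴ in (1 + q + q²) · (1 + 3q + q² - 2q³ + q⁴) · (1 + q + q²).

7

(1 + q + q²) has coefficients 1,1,1 for degrees 0…2.
(1 + 3q + q² - 2q³ + q⁴) has coefficients 1,3,1,-2,1 for degrees 0…4.
Finally multiplying by (1 + q + q²), the product of all factors after the first has coefficients 1,4,5,2,0 for degrees 0…4.
[q⁴] = 1·0 + 1·2 + 1·5 = 7.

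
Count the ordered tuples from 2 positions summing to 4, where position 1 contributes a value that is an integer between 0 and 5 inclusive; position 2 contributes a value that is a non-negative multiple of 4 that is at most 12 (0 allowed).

2

The generating function for the choices is (1 + x + x^2 + x^3 + x^4 + x^5)·(1 + x^4 + x^8 + x^12); the count is [x^4].
(1 + x + x^2 + x^3 + x^4 + x^5) has coefficients 1,1,1,1,1 for degrees 0…4.
(1 + x^4 + x^8 + x^12) has coefficients 1,0,0,0,1 for degrees 0…4.
[x^4] = 1·1 + 1·0 + 1·0 + 1·0 + 1·1 = 2.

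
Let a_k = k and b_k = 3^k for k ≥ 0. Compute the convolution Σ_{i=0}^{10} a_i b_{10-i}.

The convolution is the x^10 coefficient of A(x)B(x).
Σ = 0·59049 + 1·19683 + 2·6561 + 3·2187 + 4·729 + 5·243 + 6·81 + 7·27 + 8·9 + 9·3 + 10·1 = 44281.

44281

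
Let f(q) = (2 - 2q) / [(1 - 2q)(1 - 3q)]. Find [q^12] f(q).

Partial fractions give a closed form: a_n = (-2)·2^n + (4)·3^n.
At n = 12: a_12 = 2117572.

2117572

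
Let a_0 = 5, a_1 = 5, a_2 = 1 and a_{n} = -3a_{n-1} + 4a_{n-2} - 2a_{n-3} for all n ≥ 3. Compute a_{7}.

1811

The ordinary generating function has denominator 1 + 3x - 4x^2 + 2x^3.
Iterating the recurrence: a_0,…,a_{7} = 5, 5, 1, 7, -27, 107, -443, 1811.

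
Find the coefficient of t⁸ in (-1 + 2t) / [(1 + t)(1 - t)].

Partial fractions give a closed form: a_n = (-3/2)·(-1)^n + (1/2)·1^n.
At n = 8: a_8 = -1.

-1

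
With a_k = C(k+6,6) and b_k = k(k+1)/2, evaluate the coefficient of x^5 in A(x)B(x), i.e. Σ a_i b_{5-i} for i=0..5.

Write out a_i and b_{5-i} for i = 0,…,5 and sum the products.
Σ = 1·15 + 7·10 + 28·6 + 84·3 + 210·1 + 462·0 = 715.

715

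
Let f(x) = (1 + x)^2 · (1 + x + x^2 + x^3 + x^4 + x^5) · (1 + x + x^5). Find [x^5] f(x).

(1 + x)^2 has coefficients 1,2,1 for degrees 0…2.
(1 + x + x^2 + x^3 + x^4 + x^5) has coefficients 1,1,1,1,1,1 for degrees 0…5.
Finally multiplying by (1 + x + x^5), the product of all factors after the first has coefficients 1,2,2,2,2,3 for degrees 0…5.
[x^5] = 1·3 + 2·2 + 1·2 = 9.

9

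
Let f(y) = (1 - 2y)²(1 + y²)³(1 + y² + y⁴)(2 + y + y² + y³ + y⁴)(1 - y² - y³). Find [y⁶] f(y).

(1 - 2y)² has coefficients 1,-4,4 for degrees 0…2.
(1 + y²)³ has coefficients 1,0,3,0,3,0,1 for degrees 0…6.
Multiplying by (1 + y² + y⁴) gives running coefficients 1,0,4,0,7,0,7 for degrees 0…6.
Multiplying by (2 + y + y² + y³ + y⁴) gives running coefficients 2,1,9,5,19,11,25 for degrees 0…6.
Finally multiplying by (1 - y² - y³), the product of all factors after the first has coefficients 2,1,7,2,9,-3,1 for degrees 0…6.
[y⁶] = 1·1 − 4·(-3) + 4·9 = 49.

49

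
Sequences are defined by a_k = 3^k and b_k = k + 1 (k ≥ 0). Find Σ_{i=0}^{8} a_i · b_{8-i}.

Write out a_i and b_{8-i} for i = 0,…,8 and sum the products.
Σ = 1·9 + 3·8 + 9·7 + 27·6 + 81·5 + 243·4 + 729·3 + 2187·2 + 6561·1 = 14757.

14757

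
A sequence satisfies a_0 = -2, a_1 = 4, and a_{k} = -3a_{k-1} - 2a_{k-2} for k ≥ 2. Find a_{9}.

The ordinary generating function has denominator 1 + 3z + 2z^2.
Iterating the recurrence: a_0,…,a_{9} = -2, 4, -8, 16, -32, 64, -128, 256, -512, 1024.

1024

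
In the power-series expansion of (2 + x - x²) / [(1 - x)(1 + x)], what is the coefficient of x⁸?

1

The denominator gives the recurrence a_n = a_(n−2) for n ≥ 3; the numerator fixes a_0 = 2, a_1 = 1, a_2 = 1.
Iterating: 2, 1, 1, 1, 1, 1, 1, 1, 1, so a_8 = 1.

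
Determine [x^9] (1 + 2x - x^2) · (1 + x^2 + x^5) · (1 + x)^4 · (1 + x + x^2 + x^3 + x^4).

44

(1 + 2x - x^2) has coefficients 1,2,-1 for degrees 0…2.
(1 + x^2 + x^5) has coefficients 1,0,1,0,0,1,0,0,0,0 for degrees 0…9.
Multiplying by (1 + x)^4 gives running coefficients 1,4,7,8,7,5,5,6,4,1 for degrees 0…9.
Finally multiplying by (1 + x + x^2 + x^3 + x^4), the product of all factors after the first has coefficients 1,5,12,20,27,31,32,31,27,21 for degrees 0…9.
[x^9] = 1·21 + 2·27 − 1·31 = 44.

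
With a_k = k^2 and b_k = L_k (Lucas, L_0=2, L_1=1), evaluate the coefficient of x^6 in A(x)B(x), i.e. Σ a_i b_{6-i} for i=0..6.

220

The convolution is the x^6 coefficient of A(x)B(x).
Σ = 0·18 + 1·11 + 4·7 + 9·4 + 16·3 + 25·1 + 36·2 = 220.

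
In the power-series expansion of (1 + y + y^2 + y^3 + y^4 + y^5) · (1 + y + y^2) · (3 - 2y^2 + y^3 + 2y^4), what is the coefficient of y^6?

(1 + y + y^2 + y^3 + y^4 + y^5) has coefficients 1,1,1,1,1,1 for degrees 0…5.
(1 + y + y^2) has coefficients 1,1,1,0,0,0,0 for degrees 0…6.
Finally multiplying by (3 - 2y^2 + y^3 + 2y^4), the product of all factors after the first has coefficients 3,3,1,-1,1,3,2 for degrees 0…6.
[y^6] = 1·2 + 1·3 + 1·1 + 1·(-1) + 1·1 + 1·3 = 9.

9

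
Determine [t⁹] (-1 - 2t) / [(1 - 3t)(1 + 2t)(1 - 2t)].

-58025

Partial fractions give a closed form: a_n = (-3)·3^n + (2)·2^n.
At n = 9: a_9 = -58025.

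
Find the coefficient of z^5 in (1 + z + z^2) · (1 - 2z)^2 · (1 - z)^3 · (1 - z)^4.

(1 + z + z^2) has coefficients 1,1,1 for degrees 0…2.
(1 - 2z)^2 has coefficients 1,-4,4,0,0,0 for degrees 0…5.
Multiplying by (1 - z)^3 gives running coefficients 1,-7,19,-25,16,-4 for degrees 0…5.
Finally multiplying by (1 - z)^4, the product of all factors after the first has coefficients 1,-11,53,-147,259,-301 for degrees 0…5.
[z^5] = 1·(-301) + 1·259 + 1·(-147) = -189.

-189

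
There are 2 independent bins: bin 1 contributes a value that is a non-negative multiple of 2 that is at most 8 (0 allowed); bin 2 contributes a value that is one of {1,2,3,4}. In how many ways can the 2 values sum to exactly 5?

The generating function for the choices is (1 + y² + y⁴ + y⁶ + y⁸)·(y + y² + y³ + y⁴); the count is [y⁵].
(1 + y² + y⁴ + y⁶ + y⁸) has coefficients 1,0,1,0,1,0 for degrees 0…5.
(y + y² + y³ + y⁴) has coefficients 0,1,1,1,1,0 for degrees 0…5.
[y⁵] = 1·0 + 1·1 + 1·1 = 2.

2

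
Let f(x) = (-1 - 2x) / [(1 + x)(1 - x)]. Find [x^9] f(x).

Partial fractions give a closed form: a_n = (1/2)·(-1)^n + (-3/2)·1^n.
At n = 9: a_9 = -2.

-2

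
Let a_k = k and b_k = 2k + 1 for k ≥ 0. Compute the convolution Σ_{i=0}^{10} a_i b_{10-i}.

The convolution is the x^10 coefficient of A(x)B(x).
Σ = 0·21 + 1·19 + 2·17 + 3·15 + 4·13 + 5·11 + 6·9 + 7·7 + 8·5 + 9·3 + 10·1 = 385.

385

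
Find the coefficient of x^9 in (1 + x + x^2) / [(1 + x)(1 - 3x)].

21323

The denominator gives the recurrence a_n = 2a_(n−1) + 3a_(n−2) for n ≥ 3; the numerator fixes a_0 = 1, a_1 = 3, a_2 = 10.
Iterating: 1, 3, 10, 29, 88, 263, 790, 2369, 7108, 21323, so a_9 = 21323.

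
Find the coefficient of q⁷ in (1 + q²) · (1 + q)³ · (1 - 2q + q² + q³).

4

(1 + q²) has coefficients 1,0,1 for degrees 0…2.
(1 + q)³ has coefficients 1,3,3,1,0,0,0,0 for degrees 0…7.
Finally multiplying by (1 - 2q + q² + q³), the product of all factors after the first has coefficients 1,1,-2,-1,4,4,1,0 for degrees 0…7.
[q⁷] = 1·0 + 1·4 = 4.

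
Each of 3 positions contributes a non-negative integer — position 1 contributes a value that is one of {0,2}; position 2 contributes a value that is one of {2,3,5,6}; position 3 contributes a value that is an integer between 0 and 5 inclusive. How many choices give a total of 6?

The generating function for the choices is (1 + z²)·(z² + z³ + z⁵ + z⁶)·(1 + z + z² + z³ + z⁴ + z⁵); the count is [z⁶].
(1 + z²) has coefficients 1,0,1 for degrees 0…2.
(z² + z³ + z⁵ + z⁶) has coefficients 0,0,1,1,0,1,1 for degrees 0…6.
Finally multiplying by (1 + z + z² + z³ + z⁴ + z⁵), the product of all factors after the first has coefficients 0,0,1,2,2,3,4 for degrees 0…6.
[z⁶] = 1·4 + 1·2 = 6.

6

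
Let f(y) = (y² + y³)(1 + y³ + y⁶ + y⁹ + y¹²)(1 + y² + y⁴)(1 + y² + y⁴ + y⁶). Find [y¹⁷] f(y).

7

(y² + y³) has coefficients 0,0,1,1 for degrees 0…3.
(1 + y³ + y⁶ + y⁹ + y¹²) has coefficients 1,0,0,1,0,0,1,0,0,1,0,0,1,0,0,0,0,0 for degrees 0…17.
Multiplying by (1 + y² + y⁴) gives running coefficients 1,0,1,1,1,1,1,1,1,1,1,1,1,1,1,0,1,0 for degrees 0…17.
Finally multiplying by (1 + y² + y⁴ + y⁶), the product of all factors after the first has coefficients 1,0,2,1,3,2,4,3,4,4,4,4,4,4,4,3,4,2 for degrees 0…17.
[y¹⁷] = 1·3 + 1·4 = 7.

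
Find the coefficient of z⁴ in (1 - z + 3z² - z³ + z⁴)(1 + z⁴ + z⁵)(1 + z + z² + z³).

3

(1 - z + 3z² - z³ + z⁴) has coefficients 1,-1,3,-1,1 for degrees 0…4.
(1 + z⁴ + z⁵) has coefficients 1,0,0,0,1 for degrees 0…4.
Finally multiplying by (1 + z + z² + z³), the product of all factors after the first has coefficients 1,1,1,1,1 for degrees 0…4.
[z⁴] = 1·1 − 1·1 + 3·1 − 1·1 + 1·1 = 3.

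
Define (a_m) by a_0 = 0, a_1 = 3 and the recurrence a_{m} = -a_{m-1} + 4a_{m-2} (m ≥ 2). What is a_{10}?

-8787

The ordinary generating function has denominator 1 + z - 4z^2.
Iterating the recurrence: a_0,…,a_{10} = 0, 3, -3, 15, -27, 87, -195, 543, -1323, 3495, -8787.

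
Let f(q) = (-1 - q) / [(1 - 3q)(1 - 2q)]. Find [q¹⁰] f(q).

-233124

Partial fractions give a closed form: a_n = (-4)·3^n + (3)·2^n.
At n = 10: a_10 = -233124.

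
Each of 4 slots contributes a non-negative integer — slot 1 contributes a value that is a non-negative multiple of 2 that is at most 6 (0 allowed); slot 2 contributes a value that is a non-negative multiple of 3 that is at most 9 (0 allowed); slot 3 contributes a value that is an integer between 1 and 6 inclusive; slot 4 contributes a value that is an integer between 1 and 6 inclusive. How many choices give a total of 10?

The generating function for the choices is (1 + y^2 + y^4 + y^6)·(1 + y^3 + y^6 + y^9)·(y + y^2 + y^3 + y^4 + y^5 + y^6)·(y + y^2 + y^3 + y^4 + y^5 + y^6); the count is [y^10].
(1 + y^2 + y^4 + y^6) has coefficients 1,0,1,0,1,0,1 for degrees 0…6.
(1 + y^3 + y^6 + y^9) has coefficients 1,0,0,1,0,0,1,0,0,1,0 for degrees 0…10.
Multiplying by (y + y^2 + y^3 + y^4 + y^5 + y^6) gives running coefficients 0,1,1,1,2,2,2,2,2,2,2 for degrees 0…10.
Finally multiplying by (y + y^2 + y^3 + y^4 + y^5 + y^6), the product of all factors after the first has coefficients 0,0,1,2,3,5,7,9,10,11,12 for degrees 0…10.
[y^10] = 1·12 + 1·10 + 1·7 + 1·3 = 32.

32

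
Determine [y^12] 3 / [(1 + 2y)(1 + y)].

24573

Partial fractions give a closed form: a_n = (6)·(-2)^n + (-3)·(-1)^n.
At n = 12: a_12 = 24573.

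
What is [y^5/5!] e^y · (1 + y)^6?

The EGF product rule gives c_5 = Σ_{k_1+k_2=5} C(5; k_1,k_2) · ∏ g_i(k_i), where e^y gives (1)^k; (1+y)^6 gives the falling factorial (6)_k.
g_1(k) for k = 0…5: 1, 1, 1, 1, 1, 1.
g_2(k) for k = 0…5: 1, 6, 30, 120, 360, 720.
c_5 = Σ_k C(5,k)·g_1(k)·g_2(5−k) = 1·1·720 + 5·1·360 + 10·1·120 + 10·1·30 + 5·1·6 + 1·1·1 = 720 + 1800 + 1200 + 300 + 30 + 1 = 4051.

4051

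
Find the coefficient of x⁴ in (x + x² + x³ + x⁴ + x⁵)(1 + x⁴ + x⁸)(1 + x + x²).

(x + x² + x³ + x⁴ + x⁵) has coefficients 0,1,1,1,1 for degrees 0…4.
(1 + x⁴ + x⁸) has coefficients 1,0,0,0,1 for degrees 0…4.
Finally multiplying by (1 + x + x²), the product of all factors after the first has coefficients 1,1,1,0,1 for degrees 0…4.
[x⁴] = 1·0 + 1·1 + 1·1 + 1·1 = 3.

3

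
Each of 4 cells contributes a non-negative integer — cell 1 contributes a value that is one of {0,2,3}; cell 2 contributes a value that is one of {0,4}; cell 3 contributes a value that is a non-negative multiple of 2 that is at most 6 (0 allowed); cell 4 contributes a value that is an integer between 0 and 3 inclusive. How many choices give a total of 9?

11

The generating function for the choices is (1 + x^2 + x^3)·(1 + x^4)·(1 + x^2 + x^4 + x^6)·(1 + x + x^2 + x^3); the count is [x^9].
(1 + x^2 + x^3) has coefficients 1,0,1,1 for degrees 0…3.
(1 + x^4) has coefficients 1,0,0,0,1,0,0,0,0,0 for degrees 0…9.
Multiplying by (1 + x^2 + x^4 + x^6) gives running coefficients 1,0,1,0,2,0,2,0,1,0 for degrees 0…9.
Finally multiplying by (1 + x + x^2 + x^3), the product of all factors after the first has coefficients 1,1,2,2,3,3,4,4,3,3 for degrees 0…9.
[x^9] = 1·3 + 1·4 + 1·4 = 11.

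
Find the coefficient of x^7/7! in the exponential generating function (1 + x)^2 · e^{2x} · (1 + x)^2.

30144

The EGF product rule gives c_7 = Σ_{k_1+k_2+k_3=7} C(7; k_1,k_2,k_3) · ∏ g_i(k_i), where (1+x)^2 gives the falling factorial (2)_k; e^{2x} gives (2)^k; (1+x)^2 gives the falling factorial (2)_k.
g_1(k) for k = 0…7: 1, 2, 2, 0, 0, 0, 0, 0.
g_2(k) for k = 0…7: 1, 2, 4, 8, 16, 32, 64, 128.
g_3(k) for k = 0…7: 1, 2, 2, 0, 0, 0, 0, 0.
First combine the last two factors: h(k) = Σ_j C(k,j)·g_2(j)·g_3(k−j) for k = 0…7: 1, 4, 14, 44, 128, 352, 928, 2368.
c_7 = Σ_k C(7,k)·g_1(k)·h(7−k) = 1·1·2368 + 7·2·928 + 21·2·352 = 2368 + 12992 + 14784 = 30144.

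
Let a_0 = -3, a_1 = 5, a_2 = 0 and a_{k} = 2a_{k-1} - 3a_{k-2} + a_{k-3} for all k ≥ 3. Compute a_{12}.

674

The ordinary generating function has denominator 1 - 2y + 3y^2 - y^3.
Iterating the recurrence: a_0,…,a_{12} = -3, 5, 0, -18, -31, -8, 59, 111, 37, -200, -400, -163, 674.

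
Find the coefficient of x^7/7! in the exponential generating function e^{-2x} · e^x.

The EGF product rule gives c_7 = Σ_{k_1+k_2=7} C(7; k_1,k_2) · ∏ g_i(k_i), where e^{-2x} gives (-2)^k; e^x gives (1)^k.
g_1(k) for k = 0…7: 1, -2, 4, -8, 16, -32, 64, -128.
g_2(k) for k = 0…7: 1, 1, 1, 1, 1, 1, 1, 1.
c_7 = Σ_k C(7,k)·g_1(k)·g_2(7−k) = 1·1·1 + 7·(-2)·1 + 21·4·1 + 35·(-8)·1 + 35·16·1 + 21·(-32)·1 + 7·64·1 + 1·(-128)·1 = 1 − 14 + 84 − 280 + 560 − 672 + 448 − 128 = -1.

-1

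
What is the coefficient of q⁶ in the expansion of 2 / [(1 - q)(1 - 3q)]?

The denominator gives the recurrence a_n = 4a_(n−1) − 3a_(n−2) for n ≥ 2; the numerator fixes a_0 = 2, a_1 = 8.
Iterating: 2, 8, 26, 80, 242, 728, 2186, so a_6 = 2186.

2186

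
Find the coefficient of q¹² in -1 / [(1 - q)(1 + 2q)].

-2731

The denominator gives the recurrence a_n = −a_(n−1) + 2a_(n−2) for n ≥ 2; the numerator fixes a_0 = -1, a_1 = 1.
Iterating: -1, 1, -3, 5, -11, 21, -43, 85, -171, 341, -683, 1365, -2731, so a_12 = -2731.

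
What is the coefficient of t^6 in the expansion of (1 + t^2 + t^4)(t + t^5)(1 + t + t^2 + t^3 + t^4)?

3

(1 + t^2 + t^4) has coefficients 1,0,1,0,1 for degrees 0…4.
(t + t^5) has coefficients 0,1,0,0,0,1,0 for degrees 0…6.
Finally multiplying by (1 + t + t^2 + t^3 + t^4), the product of all factors after the first has coefficients 0,1,1,1,1,2,1 for degrees 0…6.
[t^6] = 1·1 + 1·1 + 1·1 = 3.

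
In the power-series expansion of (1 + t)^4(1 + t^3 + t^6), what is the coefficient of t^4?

5

(1 + t)^4 has coefficients 1,4,6,4,1 for degrees 0…4.
(1 + t^3 + t^6) has coefficients 1,0,0,1,0 for degrees 0…4.
[t^4] = 1·0 + 4·1 + 6·0 + 4·0 + 1·1 = 5.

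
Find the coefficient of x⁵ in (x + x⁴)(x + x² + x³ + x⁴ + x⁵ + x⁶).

(x + x⁴) has coefficients 0,1,0,0,1 for degrees 0…4.
(x + x² + x³ + x⁴ + x⁵ + x⁶) has coefficients 0,1,1,1,1,1 for degrees 0…5.
[x⁵] = 1·1 + 1·1 = 2.

2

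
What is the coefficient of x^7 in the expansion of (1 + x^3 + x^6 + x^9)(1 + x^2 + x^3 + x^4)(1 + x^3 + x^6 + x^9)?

(1 + x^3 + x^6 + x^9) has coefficients 1,0,0,1,0,0,1,0 for degrees 0…7.
(1 + x^2 + x^3 + x^4) has coefficients 1,0,1,1,1,0,0,0 for degrees 0…7.
Finally multiplying by (1 + x^3 + x^6 + x^9), the product of all factors after the first has coefficients 1,0,1,2,1,1,2,1 for degrees 0…7.
[x^7] = 1·1 + 1·1 + 1·0 = 2.

2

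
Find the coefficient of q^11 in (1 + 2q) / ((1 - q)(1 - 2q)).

Partial fractions give a closed form: a_n = (-3)·1^n + (4)·2^n.
At n = 11: a_11 = 8189.

8189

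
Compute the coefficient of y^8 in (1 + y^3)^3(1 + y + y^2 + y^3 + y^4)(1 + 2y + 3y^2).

(1 + y^3)^3 has coefficients 1,0,0,3,0,0,3,0,0 for degrees 0…8.
(1 + y + y^2 + y^3 + y^4) has coefficients 1,1,1,1,1,0,0,0,0 for degrees 0…8.
Finally multiplying by (1 + 2y + 3y^2), the product of all factors after the first has coefficients 1,3,6,6,6,5,3,0,0 for degrees 0…8.
[y^8] = 1·0 + 3·5 + 3·6 = 33.

33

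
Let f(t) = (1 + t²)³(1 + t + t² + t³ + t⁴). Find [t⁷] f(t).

4

(1 + t²)³ has coefficients 1,0,3,0,3,0,1 for degrees 0…6.
(1 + t + t² + t³ + t⁴) has coefficients 1,1,1,1,1,0,0,0 for degrees 0…7.
[t⁷] = 1·0 + 3·0 + 3·1 + 1·1 = 4.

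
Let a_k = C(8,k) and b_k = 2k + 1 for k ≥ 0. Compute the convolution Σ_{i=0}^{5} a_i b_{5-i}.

Write out a_i and b_{5-i} for i = 0,…,5 and sum the products.
Σ = 1·11 + 8·9 + 28·7 + 56·5 + 70·3 + 56·1 = 825.

825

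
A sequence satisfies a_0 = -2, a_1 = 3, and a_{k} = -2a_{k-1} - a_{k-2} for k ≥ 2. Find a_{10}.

-12

The ordinary generating function has denominator 1 + 2q + q^2.
Iterating the recurrence: a_0,…,a_{10} = -2, 3, -4, 5, -6, 7, -8, 9, -10, 11, -12.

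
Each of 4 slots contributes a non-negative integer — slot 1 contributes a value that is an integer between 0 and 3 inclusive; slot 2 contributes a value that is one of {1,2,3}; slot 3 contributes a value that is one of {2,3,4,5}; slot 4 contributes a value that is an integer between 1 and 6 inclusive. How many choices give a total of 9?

38

The generating function for the choices is (1 + z + z² + z³)·(z + z² + z³)·(z² + z³ + z⁴ + z⁵)·(z + z² + z³ + z⁴ + z⁵ + z⁶); the count is [z⁹].
(1 + z + z² + z³) has coefficients 1,1,1,1 for degrees 0…3.
(z + z² + z³) has coefficients 0,1,1,1,0,0,0,0,0,0 for degrees 0…9.
Multiplying by (z² + z³ + z⁴ + z⁵) gives running coefficients 0,0,0,1,2,3,3,2,1,0 for degrees 0…9.
Finally multiplying by (z + z² + z³ + z⁴ + z⁵ + z⁶), the product of all factors after the first has coefficients 0,0,0,0,1,3,6,9,11,12 for degrees 0…9.
[z⁹] = 1·12 + 1·11 + 1·9 + 1·6 = 38.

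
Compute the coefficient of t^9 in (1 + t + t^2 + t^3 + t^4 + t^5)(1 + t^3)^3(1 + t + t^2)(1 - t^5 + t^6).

(1 + t + t^2 + t^3 + t^4 + t^5) has coefficients 1,1,1,1,1,1 for degrees 0…5.
(1 + t^3)^3 has coefficients 1,0,0,3,0,0,3,0,0,1 for degrees 0…9.
Multiplying by (1 + t + t^2) gives running coefficients 1,1,1,3,3,3,3,3,3,1 for degrees 0…9.
Finally multiplying by (1 - t^5 + t^6), the product of all factors after the first has coefficients 1,1,1,3,3,2,3,3,1,1 for degrees 0…9.
[t^9] = 1·1 + 1·1 + 1·3 + 1·3 + 1·2 + 1·3 = 13.

13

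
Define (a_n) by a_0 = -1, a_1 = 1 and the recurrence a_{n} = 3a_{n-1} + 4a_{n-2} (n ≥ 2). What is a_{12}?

-1

The ordinary generating function has denominator 1 - 3z - 4z^2.
Iterating the recurrence: a_0,…,a_{12} = -1, 1, -1, 1, -1, 1, -1, 1, -1, 1, -1, 1, -1.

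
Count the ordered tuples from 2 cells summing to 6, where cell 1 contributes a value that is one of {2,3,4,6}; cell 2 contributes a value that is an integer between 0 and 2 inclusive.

The generating function for the choices is (x^2 + x^3 + x^4 + x^6)·(1 + x + x^2); the count is [x^6].
(x^2 + x^3 + x^4 + x^6) has coefficients 0,0,1,1,1,0,1 for degrees 0…6.
(1 + x + x^2) has coefficients 1,1,1,0,0,0,0 for degrees 0…6.
[x^6] = 1·0 + 1·0 + 1·1 + 1·1 = 2.

2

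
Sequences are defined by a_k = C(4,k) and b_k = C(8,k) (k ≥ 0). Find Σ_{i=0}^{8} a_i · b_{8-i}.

Write out a_i and b_{8-i} for i = 0,…,8 and sum the products.
Σ = 1·1 + 4·8 + 6·28 + 4·56 + 1·70 + 0·56 + 0·28 + 0·8 + 0·1 = 495.

495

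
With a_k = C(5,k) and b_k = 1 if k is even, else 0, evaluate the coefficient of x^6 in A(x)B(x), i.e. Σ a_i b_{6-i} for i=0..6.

The convolution is the x^6 coefficient of A(x)B(x).
Σ = 1·1 + 5·0 + 10·1 + 10·0 + 5·1 + 1·0 + 0·1 = 16.

16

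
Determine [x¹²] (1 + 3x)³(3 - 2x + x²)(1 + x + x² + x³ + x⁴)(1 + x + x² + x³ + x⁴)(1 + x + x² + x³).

(1 + 3x)³ has coefficients 1,9,27,27 for degrees 0…3.
(3 - 2x + x²) has coefficients 3,-2,1,0,0,0,0,0,0,0,0,0,0 for degrees 0…12.
Multiplying by (1 + x + x² + x³ + x⁴) gives running coefficients 3,1,2,2,2,-1,1,0,0,0,0,0,0 for degrees 0…12.
Multiplying by (1 + x + x² + x³ + x⁴) gives running coefficients 3,4,6,8,10,6,6,4,2,0,1,0,0 for degrees 0…12.
Finally multiplying by (1 + x + x² + x³), the product of all factors after the first has coefficients 3,7,13,21,28,30,30,26,18,12,7,3,1 for degrees 0…12.
[x¹²] = 1·1 + 9·3 + 27·7 + 27·12 = 541.

541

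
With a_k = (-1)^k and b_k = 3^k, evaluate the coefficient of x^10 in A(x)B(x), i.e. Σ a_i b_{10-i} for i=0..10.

44287

The convolution is the t^10 coefficient of A(t)B(t).
Σ = 1·59049 − 1·19683 + 1·6561 − 1·2187 + 1·729 − 1·243 + 1·81 − 1·27 + 1·9 − 1·3 + 1·1 = 44287.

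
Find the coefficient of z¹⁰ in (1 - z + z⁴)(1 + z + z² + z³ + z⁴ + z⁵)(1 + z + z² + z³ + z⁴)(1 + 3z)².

(1 - z + z⁴) has coefficients 1,-1,0,0,1 for degrees 0…4.
(1 + z + z² + z³ + z⁴ + z⁵) has coefficients 1,1,1,1,1,1,0,0,0,0,0 for degrees 0…10.
Multiplying by (1 + z + z² + z³ + z⁴) gives running coefficients 1,2,3,4,5,5,4,3,2,1,0 for degrees 0…10.
Finally multiplying by (1 + 3z)², the product of all factors after the first has coefficients 1,8,24,40,56,71,79,72,56,40,24 for degrees 0…10.
[z¹⁰] = 1·24 − 1·40 + 1·79 = 63.

63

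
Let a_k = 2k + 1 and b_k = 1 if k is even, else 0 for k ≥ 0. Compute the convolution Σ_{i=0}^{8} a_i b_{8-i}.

This is [x^8] in the product of the two ordinary generating functions.
Σ = 1·1 + 3·0 + 5·1 + 7·0 + 9·1 + 11·0 + 13·1 + 15·0 + 17·1 = 45.

45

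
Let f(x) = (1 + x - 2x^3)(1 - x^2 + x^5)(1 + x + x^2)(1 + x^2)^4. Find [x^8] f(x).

-4

(1 + x - 2x^3) has coefficients 1,1,0,-2 for degrees 0…3.
(1 - x^2 + x^5) has coefficients 1,0,-1,0,0,1,0,0,0 for degrees 0…8.
Multiplying by (1 + x + x^2) gives running coefficients 1,1,0,-1,-1,1,1,1,0 for degrees 0…8.
Finally multiplying by (1 + x^2)^4, the product of all factors after the first has coefficients 1,1,4,3,5,3,1,3,-1 for degrees 0…8.
[x^8] = 1·(-1) + 1·3 − 2·3 = -4.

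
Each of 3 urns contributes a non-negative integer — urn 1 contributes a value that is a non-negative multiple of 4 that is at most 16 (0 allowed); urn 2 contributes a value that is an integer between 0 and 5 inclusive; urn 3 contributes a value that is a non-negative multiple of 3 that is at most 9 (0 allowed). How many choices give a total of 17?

6

The generating function for the choices is (1 + t^4 + t^8 + t^12 + t^16)·(1 + t + t^2 + t^3 + t^4 + t^5)·(1 + t^3 + t^6 + t^9); the count is [t^17].
(1 + t^4 + t^8 + t^12 + t^16) has coefficients 1,0,0,0,1,0,0,0,1,0,0,0,1,0,0,0,1 for degrees 0…16.
(1 + t + t^2 + t^3 + t^4 + t^5) has coefficients 1,1,1,1,1,1,0,0,0,0,0,0,0,0,0,0,0,0 for degrees 0…17.
Finally multiplying by (1 + t^3 + t^6 + t^9), the product of all factors after the first has coefficients 1,1,1,2,2,2,2,2,2,2,2,2,1,1,1,0,0,0 for degrees 0…17.
[t^17] = 1·0 + 1·1 + 1·2 + 1·2 + 1·1 = 6.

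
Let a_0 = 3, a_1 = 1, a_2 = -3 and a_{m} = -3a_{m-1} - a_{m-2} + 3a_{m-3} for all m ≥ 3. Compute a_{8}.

The ordinary generating function has denominator 1 + 3x + x^2 - 3x^3.
Iterating the recurrence: a_0,…,a_{8} = 3, 1, -3, 17, -45, 109, -231, 449, -789.

-789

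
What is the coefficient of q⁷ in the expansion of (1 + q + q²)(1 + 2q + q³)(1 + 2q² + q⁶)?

5

(1 + q + q²) has coefficients 1,1,1 for degrees 0…2.
(1 + 2q + q³) has coefficients 1,2,0,1,0,0,0,0 for degrees 0…7.
Finally multiplying by (1 + 2q² + q⁶), the product of all factors after the first has coefficients 1,2,2,5,0,2,1,2 for degrees 0…7.
[q⁷] = 1·2 + 1·1 + 1·2 = 5.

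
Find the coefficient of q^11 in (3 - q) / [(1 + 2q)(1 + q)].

Partial fractions give a closed form: a_n = (7)·(-2)^n + (-4)·(-1)^n.
At n = 11: a_11 = -14332.

-14332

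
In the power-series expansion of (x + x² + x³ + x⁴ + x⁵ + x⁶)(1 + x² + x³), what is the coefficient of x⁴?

(x + x² + x³ + x⁴ + x⁵ + x⁶) has coefficients 0,1,1,1,1 for degrees 0…4.
(1 + x² + x³) has coefficients 1,0,1,1,0 for degrees 0…4.
[x⁴] = 1·1 + 1·1 + 1·0 + 1·1 = 3.

3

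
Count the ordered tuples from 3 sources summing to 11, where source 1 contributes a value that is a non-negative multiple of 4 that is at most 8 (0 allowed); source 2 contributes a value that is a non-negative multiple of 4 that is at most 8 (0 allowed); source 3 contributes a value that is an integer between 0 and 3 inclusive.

The generating function for the choices is (1 + y⁴ + y⁸)·(1 + y⁴ + y⁸)·(1 + y + y² + y³); the count is [y¹¹].
(1 + y⁴ + y⁸) has coefficients 1,0,0,0,1,0,0,0,1 for degrees 0…8.
(1 + y⁴ + y⁸) has coefficients 1,0,0,0,1,0,0,0,1,0,0,0 for degrees 0…11.
Finally multiplying by (1 + y + y² + y³), the product of all factors after the first has coefficients 1,1,1,1,1,1,1,1,1,1,1,1 for degrees 0…11.
[y¹¹] = 1·1 + 1·1 + 1·1 = 3.

3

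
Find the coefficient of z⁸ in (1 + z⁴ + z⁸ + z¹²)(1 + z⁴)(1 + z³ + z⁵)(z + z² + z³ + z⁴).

(1 + z⁴ + z⁸ + z¹²) has coefficients 1,0,0,0,1,0,0,0,1 for degrees 0…8.
(1 + z⁴) has coefficients 1,0,0,0,1,0,0,0,0 for degrees 0…8.
Multiplying by (1 + z³ + z⁵) gives running coefficients 1,0,0,1,1,1,0,1,0 for degrees 0…8.
Finally multiplying by (z + z² + z³ + z⁴), the product of all factors after the first has coefficients 0,1,1,1,2,2,3,3,3 for degrees 0…8.
[z⁸] = 1·3 + 1·2 + 1·0 = 5.

5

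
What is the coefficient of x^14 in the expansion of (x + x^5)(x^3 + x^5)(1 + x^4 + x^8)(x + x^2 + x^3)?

(x + x^5) has coefficients 0,1,0,0,0,1 for degrees 0…5.
(x^3 + x^5) has coefficients 0,0,0,1,0,1,0,0,0,0,0,0,0,0,0 for degrees 0…14.
Multiplying by (1 + x^4 + x^8) gives running coefficients 0,0,0,1,0,1,0,1,0,1,0,1,0,1,0 for degrees 0…14.
Finally multiplying by (x + x^2 + x^3), the product of all factors after the first has coefficients 0,0,0,0,1,1,2,1,2,1,2,1,2,1,2 for degrees 0…14.
[x^14] = 1·1 + 1·1 = 2.

2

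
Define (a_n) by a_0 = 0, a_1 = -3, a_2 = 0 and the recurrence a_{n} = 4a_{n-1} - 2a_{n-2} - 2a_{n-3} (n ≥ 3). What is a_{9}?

The ordinary generating function has denominator 1 - 4t + 2t^2 + 2t^3.
Iterating the recurrence: a_0,…,a_{9} = 0, -3, 0, 6, 30, 108, 360, 1164, 3720, 11832.

11832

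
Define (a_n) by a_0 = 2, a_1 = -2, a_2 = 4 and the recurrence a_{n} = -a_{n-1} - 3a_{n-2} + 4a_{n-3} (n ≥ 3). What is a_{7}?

-282

The ordinary generating function has denominator 1 + q + 3q^2 - 4q^3.
Iterating the recurrence: a_0,…,a_{7} = 2, -2, 4, 10, -30, 16, 114, -282.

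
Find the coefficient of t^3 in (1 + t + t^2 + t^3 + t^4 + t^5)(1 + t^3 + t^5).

2

(1 + t + t^2 + t^3 + t^4 + t^5) has coefficients 1,1,1,1 for degrees 0…3.
(1 + t^3 + t^5) has coefficients 1,0,0,1 for degrees 0…3.
[t^3] = 1·1 + 1·0 + 1·0 + 1·1 = 2.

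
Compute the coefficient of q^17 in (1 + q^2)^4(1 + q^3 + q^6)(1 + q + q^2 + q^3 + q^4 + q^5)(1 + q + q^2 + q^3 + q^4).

(1 + q^2)^4 has coefficients 1,0,4,0,6,0,4,0,1 for degrees 0…8.
(1 + q^3 + q^6) has coefficients 1,0,0,1,0,0,1,0,0,0,0,0,0,0,0,0,0,0 for degrees 0…17.
Multiplying by (1 + q + q^2 + q^3 + q^4 + q^5) gives running coefficients 1,1,1,2,2,2,2,2,2,1,1,1,0,0,0,0,0,0 for degrees 0…17.
Finally multiplying by (1 + q + q^2 + q^3 + q^4), the product of all factors after the first has coefficients 1,2,3,5,7,8,9,10,10,9,8,7,5,3,2,1,0,0 for degrees 0…17.
[q^17] = 1·0 + 4·1 + 6·3 + 4·7 + 1·9 = 59.

59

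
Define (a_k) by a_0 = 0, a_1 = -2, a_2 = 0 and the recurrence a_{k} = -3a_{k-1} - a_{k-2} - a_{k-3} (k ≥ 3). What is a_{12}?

-12700

The ordinary generating function has denominator 1 + 3z + z^2 + z^3.
Iterating the recurrence: a_0,…,a_{12} = 0, -2, 0, 2, -4, 10, -28, 78, -216, 598, -1656, 4586, -12700.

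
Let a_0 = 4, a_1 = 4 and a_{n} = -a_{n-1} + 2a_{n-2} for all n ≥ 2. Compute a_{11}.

The ordinary generating function has denominator 1 + q - 2q^2.
Iterating the recurrence: a_0,…,a_{11} = 4, 4, 4, 4, 4, 4, 4, 4, 4, 4, 4, 4.

4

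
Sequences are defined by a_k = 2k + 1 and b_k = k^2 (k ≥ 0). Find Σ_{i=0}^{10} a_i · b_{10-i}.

This is [x^10] in the product of the two ordinary generating functions.
Σ = 1·100 + 3·81 + 5·64 + 7·49 + 9·36 + 11·25 + 13·16 + 15·9 + 17·4 + 19·1 + 21·0 = 2035.

2035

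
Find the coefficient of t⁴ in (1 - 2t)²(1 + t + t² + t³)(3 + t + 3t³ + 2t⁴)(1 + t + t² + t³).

-7

(1 - 2t)² has coefficients 1,-4,4 for degrees 0…2.
(1 + t + t² + t³) has coefficients 1,1,1,1,0 for degrees 0…4.
Multiplying by (3 + t + 3t³ + 2t⁴) gives running coefficients 3,4,4,7,6 for degrees 0…4.
Finally multiplying by (1 + t + t² + t³), the product of all factors after the first has coefficients 3,7,11,18,21 for degrees 0…4.
[t⁴] = 1·21 − 4·18 + 4·11 = -7.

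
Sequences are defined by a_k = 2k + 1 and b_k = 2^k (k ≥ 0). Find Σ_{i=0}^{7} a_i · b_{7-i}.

This is [x^7] in the product of the two ordinary generating functions.
Σ = 1·128 + 3·64 + 5·32 + 7·16 + 9·8 + 11·4 + 13·2 + 15·1 = 749.

749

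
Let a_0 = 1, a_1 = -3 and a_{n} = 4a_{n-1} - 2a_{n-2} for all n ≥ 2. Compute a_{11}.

-931616

The ordinary generating function has denominator 1 - 4z + 2z^2.
Iterating the recurrence: a_0,…,a_{11} = 1, -3, -14, -50, -172, -588, -2008, -6856, -23408, -79920, -272864, -931616.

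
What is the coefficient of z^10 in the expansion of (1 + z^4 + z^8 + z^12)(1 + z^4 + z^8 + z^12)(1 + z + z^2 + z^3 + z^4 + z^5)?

(1 + z^4 + z^8 + z^12) has coefficients 1,0,0,0,1,0,0,0,1,0,0 for degrees 0…10.
(1 + z^4 + z^8 + z^12) has coefficients 1,0,0,0,1,0,0,0,1,0,0 for degrees 0…10.
Finally multiplying by (1 + z + z^2 + z^3 + z^4 + z^5), the product of all factors after the first has coefficients 1,1,1,1,2,2,1,1,2,2,1 for degrees 0…10.
[z^10] = 1·1 + 1·1 + 1·1 = 3.

3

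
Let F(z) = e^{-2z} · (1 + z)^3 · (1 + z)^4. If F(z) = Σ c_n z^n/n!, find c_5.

The EGF product rule gives c_5 = Σ_{k_1+k_2+k_3=5} C(5; k_1,k_2,k_3) · ∏ g_i(k_i), where e^{-2z} gives (-2)^k; (1+z)^3 gives the falling factorial (3)_k; (1+z)^4 gives the falling factorial (4)_k.
g_1(k) for k = 0…5: 1, -2, 4, -8, 16, -32.
g_2(k) for k = 0…5: 1, 3, 6, 6, 0, 0.
g_3(k) for k = 0…5: 1, 4, 12, 24, 24, 0.
First combine the last two factors: h(k) = Σ_j C(k,j)·g_2(j)·g_3(k−j) for k = 0…5: 1, 7, 42, 210, 840, 2520.
c_5 = Σ_k C(5,k)·g_1(k)·h(5−k) = 1·1·2520 + 5·(-2)·840 + 10·4·210 + 10·(-8)·42 + 5·16·7 + 1·(-32)·1 = 2520 − 8400 + 8400 − 3360 + 560 − 32 = -312.

-312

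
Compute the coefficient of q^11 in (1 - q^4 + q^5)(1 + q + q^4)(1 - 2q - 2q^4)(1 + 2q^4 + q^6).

(1 - q^4 + q^5) has coefficients 1,0,0,0,-1,1 for degrees 0…5.
(1 + q + q^4) has coefficients 1,1,0,0,1,0,0,0,0,0,0,0 for degrees 0…11.
Multiplying by (1 - 2q - 2q^4) gives running coefficients 1,-1,-2,0,-1,-4,0,0,-2,0,0,0 for degrees 0…11.
Finally multiplying by (1 + 2q^4 + q^6), the product of all factors after the first has coefficients 1,-1,-2,0,1,-6,-3,-1,-6,-8,-1,-4 for degrees 0…11.
[q^11] = 1·(-4) − 1·(-1) + 1·(-3) = -6.

-6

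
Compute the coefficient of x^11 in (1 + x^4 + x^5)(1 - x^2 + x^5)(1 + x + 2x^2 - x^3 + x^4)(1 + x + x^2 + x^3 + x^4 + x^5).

5

(1 + x^4 + x^5) has coefficients 1,0,0,0,1,1 for degrees 0…5.
(1 - x^2 + x^5) has coefficients 1,0,-1,0,0,1,0,0,0,0,0,0 for degrees 0…11.
Multiplying by (1 + x + 2x^2 - x^3 + x^4) gives running coefficients 1,1,1,-2,-1,2,0,2,-1,1,0,0 for degrees 0…11.
Finally multiplying by (1 + x + x^2 + x^3 + x^4 + x^5), the product of all factors after the first has coefficients 1,2,3,1,0,2,1,2,0,3,4,2 for degrees 0…11.
[x^11] = 1·2 + 1·2 + 1·1 = 5.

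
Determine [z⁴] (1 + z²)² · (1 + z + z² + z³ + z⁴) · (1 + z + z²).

(1 + z²)² has coefficients 1,0,2,0,1 for degrees 0…4.
(1 + z + z² + z³ + z⁴) has coefficients 1,1,1,1,1 for degrees 0…4.
Finally multiplying by (1 + z + z²), the product of all factors after the first has coefficients 1,2,3,3,3 for degrees 0…4.
[z⁴] = 1·3 + 2·3 + 1·1 = 10.

10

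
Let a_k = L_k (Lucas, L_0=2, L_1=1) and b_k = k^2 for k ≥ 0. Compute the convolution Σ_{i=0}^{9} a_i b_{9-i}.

1193

Write out a_i and b_{9-i} for i = 0,…,9 and sum the products.
Σ = 2·81 + 1·64 + 3·49 + 4·36 + 7·25 + 11·16 + 18·9 + 29·4 + 47·1 + 76·0 = 1193.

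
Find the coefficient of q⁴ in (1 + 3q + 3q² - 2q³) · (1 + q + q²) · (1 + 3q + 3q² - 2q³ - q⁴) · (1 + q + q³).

(1 + 3q + 3q² - 2q³) has coefficients 1,3,3,-2 for degrees 0…3.
(1 + q + q²) has coefficients 1,1,1,0,0 for degrees 0…4.
Multiplying by (1 + 3q + 3q² - 2q³ - q⁴) gives running coefficients 1,4,7,4,0 for degrees 0…4.
Finally multiplying by (1 + q + q³), the product of all factors after the first has coefficients 1,5,11,12,8 for degrees 0…4.
[q⁴] = 1·8 + 3·12 + 3·11 − 2·5 = 67.

67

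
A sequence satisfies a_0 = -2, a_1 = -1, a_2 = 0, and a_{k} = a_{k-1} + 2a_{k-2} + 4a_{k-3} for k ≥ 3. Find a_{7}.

-226

The ordinary generating function has denominator 1 - z - 2z^2 - 4z^3.
Iterating the recurrence: a_0,…,a_{7} = -2, -1, 0, -10, -14, -34, -102, -226.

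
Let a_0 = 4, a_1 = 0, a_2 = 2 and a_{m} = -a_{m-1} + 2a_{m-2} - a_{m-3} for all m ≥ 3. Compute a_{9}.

The ordinary generating function has denominator 1 + x - 2x^2 + x^3.
Iterating the recurrence: a_0,…,a_{9} = 4, 0, 2, -6, 10, -24, 50, -108, 232, -498.

-498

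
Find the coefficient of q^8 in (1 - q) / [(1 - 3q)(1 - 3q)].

The denominator gives the recurrence a_n = 6a_(n−1) − 9a_(n−2) for n ≥ 2; the numerator fixes a_0 = 1, a_1 = 5.
Iterating: 1, 5, 21, 81, 297, 1053, 3645, 12393, 41553, so a_8 = 41553.

41553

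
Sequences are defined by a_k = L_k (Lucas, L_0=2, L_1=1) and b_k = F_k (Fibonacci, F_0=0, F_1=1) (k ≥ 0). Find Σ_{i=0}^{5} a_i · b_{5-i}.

The convolution is the x^5 coefficient of A(x)B(x).
Σ = 2·5 + 1·3 + 3·2 + 4·1 + 7·1 + 11·0 = 30.

30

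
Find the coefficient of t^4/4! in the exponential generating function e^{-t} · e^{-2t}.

The EGF product rule gives c_4 = Σ_{k_1+k_2=4} C(4; k_1,k_2) · ∏ g_i(k_i), where e^{-t} gives (-1)^k; e^{-2t} gives (-2)^k.
g_1(k) for k = 0…4: 1, -1, 1, -1, 1.
g_2(k) for k = 0…4: 1, -2, 4, -8, 16.
c_4 = Σ_k C(4,k)·g_1(k)·g_2(4−k) = 1·1·16 + 4·(-1)·(-8) + 6·1·4 + 4·(-1)·(-2) + 1·1·1 = 16 + 32 + 24 + 8 + 1 = 81.

81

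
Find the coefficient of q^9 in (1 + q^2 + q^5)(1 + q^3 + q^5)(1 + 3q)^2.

15

(1 + q^2 + q^5) has coefficients 1,0,1,0,0,1 for degrees 0…5.
(1 + q^3 + q^5) has coefficients 1,0,0,1,0,1,0,0,0,0 for degrees 0…9.
Finally multiplying by (1 + 3q)^2, the product of all factors after the first has coefficients 1,6,9,1,6,10,6,9,0,0 for degrees 0…9.
[q^9] = 1·0 + 1·9 + 1·6 = 15.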